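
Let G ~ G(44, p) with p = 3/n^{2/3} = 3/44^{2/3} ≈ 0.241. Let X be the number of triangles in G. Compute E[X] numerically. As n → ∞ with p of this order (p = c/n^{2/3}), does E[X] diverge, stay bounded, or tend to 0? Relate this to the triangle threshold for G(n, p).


Number of potential triangles: C(44, 3) = 13244.
Each occurs with probability p³ ≈ (0.241)³ ≈ 1.39463e-02.
By linearity: E[X] = C(44, 3)·p³ ≈ 13244 · 1.39463e-02 ≈ 184.705.
Since α = 2/3 < 1, p = c/n^{2/3} ≫ 1/n is above the triangle threshold p ~ 1/n. Asymptotically E[X] ~ (c³/6)·n^{3(1−α)} = (3³/6)·n^{1} → ∞; triangles are abundant w.h.p.

E[X] ≈ 184.705; in regime p = Θ(1/n^{2/3}) E[X] diverges (above the triangle threshold p ~ 1/n).


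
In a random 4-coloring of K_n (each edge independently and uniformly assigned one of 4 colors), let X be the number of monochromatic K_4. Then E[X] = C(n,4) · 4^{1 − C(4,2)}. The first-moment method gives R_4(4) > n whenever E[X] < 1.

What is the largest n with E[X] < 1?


We need C(n, 4) · 4^{1 − 6} < 1, i.e. C(n, 4) < 4^{6 − 1} = 1024.
Check values of n near the boundary:
  n = 9: C(9, 4) = 126; 126 < 1024? YES
  n = 10: C(10, 4) = 210; 210 < 1024? YES
  n = 11: C(11, 4) = 330; 330 < 1024? YES
  n = 12: C(12, 4) = 495; 495 < 1024? YES
  n = 13: C(13, 4) = 715; 715 < 1024? YES
  n = 14: C(14, 4) = 1001; 1001 < 1024? YES
  n = 15: C(15, 4) = 1365; 1365 < 1024? NO
The largest n with C(n, 4) < 1024 is n = 14 (where E[X] = 1001/1024 ≈ 0.9775391). Hence R_4(4) > 14, i.e. R_4(4) ≥ 15.

Largest n = 14; hence R_4(4) > 14.


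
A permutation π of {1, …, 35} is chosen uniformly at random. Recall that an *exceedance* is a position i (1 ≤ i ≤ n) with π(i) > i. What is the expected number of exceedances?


Write X = Σ_{i=1}^{35} X_i, where X_i = 1_{π(i) > i}.
For each fixed i, π(i) is uniform over {1, …, 35} (marginal of a uniform permutation), so P[π(i) > i] = (n − i)/n. Summing: Σ_{i=1}^{35} (n − i)/n = (0 + 1 + … + 34)/35 = 35(35 − 1)/(2·35) = (35 − 1)/2.
Hence E[X] = Σ_{i=1}^{35} (35 − i)/35 = 17 ≈ 17.0000.

E[X] = 17 = 17.0000.


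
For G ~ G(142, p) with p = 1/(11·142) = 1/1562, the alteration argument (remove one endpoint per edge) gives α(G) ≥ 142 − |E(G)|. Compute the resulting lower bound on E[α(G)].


E[|E(G)|] = C(142, 2)·p = 10011 · (1/1562) = 141/22.
E[α(G)] ≥ n − E[|E(G)|] = 142 − 141/22 = 2983/22.
Numerically: ≈ 135.59091.
(This is only a lower bound; the true E[α(G)] may be larger.)

E[α(G)] ≥ 2983/22 ≈ 135.59091.


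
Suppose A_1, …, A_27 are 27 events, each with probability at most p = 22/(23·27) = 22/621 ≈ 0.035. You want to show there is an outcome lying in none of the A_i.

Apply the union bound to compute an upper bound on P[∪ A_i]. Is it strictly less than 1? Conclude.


Union bound: P[∪_{i=1}^{27} A_i] ≤ Σ_i P[A_i] ≤ 27·p = 27·(22/621) = 22/23.
Numerically: 22/23 ≈ 0.957.
Is 22/23 < 1? YES.
Since P[∪ A_i] ≤ 22/23 < 1, the complement has P[∩ A_i^c] ≥ 1 − 22/23 = 1/23 > 0, so some outcome avoids every A_i.

27·p = 22/23 ≈ 0.957; existence CERTIFIED by the union bound.


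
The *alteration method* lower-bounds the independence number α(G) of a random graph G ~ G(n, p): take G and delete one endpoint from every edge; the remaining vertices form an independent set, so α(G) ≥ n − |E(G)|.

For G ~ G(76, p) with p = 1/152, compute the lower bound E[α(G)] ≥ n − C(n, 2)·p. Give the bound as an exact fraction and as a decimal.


E[|E(G)|] = C(76, 2)·p = 2850 · (1/152) = 75/4.
E[α(G)] ≥ n − E[|E(G)|] = 76 − 75/4 = 229/4.
Numerically: ≈ 57.2500.
(This is only a lower bound; the true E[α(G)] may be larger.)

E[α(G)] ≥ 229/4 ≈ 57.2500.


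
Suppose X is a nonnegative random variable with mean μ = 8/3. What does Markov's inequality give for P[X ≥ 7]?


μ = E[X] = 8/3, a = 7.
Markov: P[X ≥ 7] ≤ μ/a = (8/3)/7 = 8/21.
Numerically: ≈ 0.380952.
(Since a = 7 > μ = 2.666667, the bound 8/21 is < 1 and informative.)

P[X ≥ 7] ≤ 8/21 ≈ 0.380952.


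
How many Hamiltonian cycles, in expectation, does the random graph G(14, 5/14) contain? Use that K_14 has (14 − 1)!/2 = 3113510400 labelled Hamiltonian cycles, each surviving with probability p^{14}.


K_14 has (14 − 1)!/2 = 3113510400 labelled Hamiltonian cycles.
For each such Hamiltonian cycle H, let X_H = 1 if all 14 edges of H are present in G. Then P[X_H = 1] = p^{14} = (5/14)^{14} = 6103515625/11112006825558016.
Summing the indicators: E[X] = Σ_H E[X_H] = 3113510400 · p^{14} = 3113510400 · 6103515625/11112006825558016 = 5302276611328125/3100448333024.
Numerically: E[X] ≈ 1710.

E[X] = 3113510400 · (5/14)^{14} = 5302276611328125/3100448333024 ≈ 1710.


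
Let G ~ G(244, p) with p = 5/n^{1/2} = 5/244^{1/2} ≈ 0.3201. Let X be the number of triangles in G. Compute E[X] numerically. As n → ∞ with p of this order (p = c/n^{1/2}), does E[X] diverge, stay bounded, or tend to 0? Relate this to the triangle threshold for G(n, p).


Number of potential triangles: C(244, 3) = 2391444.
Each occurs with probability p³ ≈ (0.3201)³ ≈ 3.279633e-02.
By linearity: E[X] = C(244, 3)·p³ ≈ 2391444 · 3.279633e-02 ≈ 78430.5913.
Since α = 1/2 < 1, p = c/n^{1/2} ≫ 1/n is above the triangle threshold p ~ 1/n. Asymptotically E[X] ~ (c³/6)·n^{3(1−α)} = (5³/6)·n^{1.5} → ∞; triangles are abundant w.h.p.

E[X] ≈ 78430.5913; in regime p = Θ(1/n^{1/2}) E[X] diverges (above the triangle threshold p ~ 1/n).


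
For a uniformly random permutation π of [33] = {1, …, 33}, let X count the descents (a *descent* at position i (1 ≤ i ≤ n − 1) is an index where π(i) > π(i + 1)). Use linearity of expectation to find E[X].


Write X = Σ X_I over i = 1, …, 32, with X_I the indicator of one descent.
There are 32 indicators.
For each fixed i, the pair (π(i), π(i+1)) is a uniformly random ordered pair of distinct values from {1, …, 33}; by symmetry P[π(i) > π(i+1)] = 1/2.
By linearity: E[X] = 32 · (1/2) = (33 − 1) · (1/2) = 16 ≈ 16.000000.

E[X] = 16 = 16.000000.


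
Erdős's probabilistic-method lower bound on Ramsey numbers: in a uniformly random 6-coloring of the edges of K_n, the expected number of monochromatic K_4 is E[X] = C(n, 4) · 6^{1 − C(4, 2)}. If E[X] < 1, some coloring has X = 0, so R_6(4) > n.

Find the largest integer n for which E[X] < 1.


We need C(n, 4) · 6^{1 − 6} < 1, i.e. C(n, 4) < 6^{6 − 1} = 7776.
Check values of n near the boundary:
  n = 21: C(21, 4) = 5985; 5985 < 7776? YES
  n = 22: C(22, 4) = 7315; 7315 < 7776? YES
  n = 23: C(23, 4) = 8855; 8855 < 7776? NO
  n = 24: C(24, 4) = 10626; 10626 < 7776? NO
  n = 25: C(25, 4) = 12650; 12650 < 7776? NO
The largest n with C(n, 4) < 7776 is n = 22 (where E[X] = 7315/7776 ≈ 0.94072). Hence R_6(4) > 22, i.e. R_6(4) ≥ 23.

Largest n = 22; hence R_6(4) > 22.


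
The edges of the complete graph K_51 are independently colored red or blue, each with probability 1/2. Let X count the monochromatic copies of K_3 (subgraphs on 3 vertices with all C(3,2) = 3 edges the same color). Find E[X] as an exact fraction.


Let X = Σ_S X_S over the C(51, 3) = 20825 subsets S of size 3, where X_S = 1 if the K_3 on S is monochromatic.
For a fixed S, the K_3 on S has C(3, 2) = 3 edges. P[all 3 edges red] = (1/2)^3, and likewise for blue, so P[monochromatic] = 2·(1/2)^3 = 2^{1 − 3} = 1/4.
By linearity of expectation: E[X] = C(51, 3) · 2^{1 − 3} = 20825 · 1/4 = 20825/4.
Numerically: E[X] ≈ 5206.250000.

E[X] = C(51,3)·2^(1−C(3,2)) = 20825/4 ≈ 5206.250000.


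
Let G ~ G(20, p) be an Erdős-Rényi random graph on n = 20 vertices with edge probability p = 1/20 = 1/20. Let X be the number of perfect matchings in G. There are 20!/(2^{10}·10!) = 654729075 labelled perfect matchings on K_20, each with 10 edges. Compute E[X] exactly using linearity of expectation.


K_20 has 20!/(2^{10}·10!) = 654729075 labelled perfect matchings.
For each such perfect matching H, let X_H = 1 if all 10 edges of H are present in G. Then P[X_H = 1] = p^{10} = (1/20)^{10} = 1/10240000000000.
By linearity: E[X] = Σ_H E[X_H] = 654729075 · p^{10} = 654729075 · 1/10240000000000 = 26189163/409600000000.
Numerically: E[X] ≈ 6.39e-05.

E[X] = 654729075 · (1/20)^{10} = 26189163/409600000000 ≈ 6.39e-05.


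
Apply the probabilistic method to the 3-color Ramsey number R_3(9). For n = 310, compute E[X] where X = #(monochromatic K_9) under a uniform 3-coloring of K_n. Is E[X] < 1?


E[X] = C(310, 9) · 3^{1 − 36} = 64802334749614660 · 3^{−35} = 64802334749614660/50031545098999707.
As a reduced fraction: E[X] = 64802334749614660/50031545098999707 ≈ 1.2952295.
Is E[X] < 1? NO.
Since E[X] ≥ 1, the first-moment bound is inconclusive at n = 310; it does NOT by itself certify R_3(9) > 310.

E[X] = 64802334749614660/50031545098999707 ≈ 1.2952295; E[X] ≥ 1; first-moment method inconclusive here.


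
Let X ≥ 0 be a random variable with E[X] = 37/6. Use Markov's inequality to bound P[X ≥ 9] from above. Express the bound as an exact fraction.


μ = E[X] = 37/6, a = 9.
Markov: P[X ≥ 9] ≤ μ/a = (37/6)/9 = 37/54.
Numerically: ≈ 0.685185.
(Since a = 9 > μ = 6.166667, the bound 37/54 is < 1 and informative.)

P[X ≥ 9] ≤ 37/54 ≈ 0.685185.


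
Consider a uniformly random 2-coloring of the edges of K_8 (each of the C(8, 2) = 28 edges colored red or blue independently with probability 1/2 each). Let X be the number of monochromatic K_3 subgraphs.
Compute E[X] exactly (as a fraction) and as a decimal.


Let X = Σ_S X_S over the C(8, 3) = 56 subsets S of size 3, where X_S = 1 if the K_3 on S is monochromatic.
For a fixed S, the K_3 on S has C(3, 2) = 3 edges. P[all 3 edges red] = (1/2)^3, and likewise for blue, so P[monochromatic] = 2·(1/2)^3 = 2^{1 − 3} = 1/4.
By linearity of expectation: E[X] = C(8, 3) · 2^{1 − 3} = 56 · 1/4 = 14.
Numerically: E[X] ≈ 14.00000.

E[X] = C(8,3)·2^(1−C(3,2)) = 14 ≈ 14.00000.


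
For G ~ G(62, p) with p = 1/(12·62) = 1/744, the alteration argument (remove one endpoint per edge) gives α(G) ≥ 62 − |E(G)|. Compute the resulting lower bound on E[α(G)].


E[|E(G)|] = C(62, 2)·p = 1891 · (1/744) = 61/24.
E[α(G)] ≥ n − E[|E(G)|] = 62 − 61/24 = 1427/24.
Numerically: ≈ 59.4583.
(This is only a lower bound; the true E[α(G)] may be larger.)

E[α(G)] ≥ 1427/24 ≈ 59.4583.


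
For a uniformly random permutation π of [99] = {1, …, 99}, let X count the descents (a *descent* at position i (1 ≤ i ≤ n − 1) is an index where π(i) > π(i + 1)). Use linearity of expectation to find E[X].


Write X = Σ X_I over i = 1, …, 98, with X_I the indicator of one descent.
There are 98 indicators.
For each fixed i, the pair (π(i), π(i+1)) is a uniformly random ordered pair of distinct values from {1, …, 99}; by symmetry P[π(i) > π(i+1)] = 1/2.
By linearity: E[X] = 98 · (1/2) = (99 − 1) · (1/2) = 49 ≈ 49.000.

E[X] = 49 = 49.000.


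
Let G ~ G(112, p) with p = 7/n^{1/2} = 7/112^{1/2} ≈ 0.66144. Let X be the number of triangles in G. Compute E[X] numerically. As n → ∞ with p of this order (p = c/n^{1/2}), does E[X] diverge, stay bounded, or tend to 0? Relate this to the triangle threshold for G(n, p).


Number of potential triangles: C(112, 3) = 227920.
Each occurs with probability p³ ≈ (0.66144)³ ≈ 2.8937905e-01.
By linearity: E[X] = C(112, 3)·p³ ≈ 227920 · 2.8937905e-01 ≈ 65955.27300.
Since α = 1/2 < 1, p = c/n^{1/2} ≫ 1/n is above the triangle threshold p ~ 1/n. Asymptotically E[X] ~ (c³/6)·n^{3(1−α)} = (7³/6)·n^{1.5} → ∞; triangles are abundant w.h.p.

E[X] ≈ 65955.27300; in regime p = Θ(1/n^{1/2}) E[X] diverges (above the triangle threshold p ~ 1/n).


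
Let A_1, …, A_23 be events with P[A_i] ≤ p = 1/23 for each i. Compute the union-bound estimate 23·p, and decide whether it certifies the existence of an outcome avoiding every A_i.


Union bound: P[∪_{i=1}^{23} A_i] ≤ Σ_i P[A_i] ≤ 23·p = 23·(1/23) = 1.
Numerically: 1 ≈ 1.000000.
Is 1 < 1? NO.
Since the bound 1 is ≥ 1, the union bound is uninformative here; it does NOT by itself certify existence.

23·p = 1 ≈ 1.000000; existence NOT certified by the union bound.


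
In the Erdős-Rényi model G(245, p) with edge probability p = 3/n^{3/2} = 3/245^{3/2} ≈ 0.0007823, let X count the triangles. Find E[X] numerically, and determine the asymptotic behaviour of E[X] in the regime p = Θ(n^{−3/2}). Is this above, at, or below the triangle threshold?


Number of potential triangles: C(245, 3) = 2421090.
Each occurs with probability p³ ≈ (0.0007823)³ ≈ 4.7875838e-10.
By linearity: E[X] = C(245, 3)·p³ ≈ 2421090 · 4.7875838e-10 ≈ 0.00116.
Since α = 3/2 > 1, p = c/n^{3/2} = o(1/n) is below the triangle threshold p ~ 1/n. Asymptotically E[X] ~ (c³/6)·n^{3(1−α)} = (3³/6)·n^{-1.5} → 0, so by Markov's inequality G has no triangles w.h.p.

E[X] ≈ 0.00116; in regime p = Θ(1/n^{3/2}) E[X] tends to 0 (below the triangle threshold p ~ 1/n).


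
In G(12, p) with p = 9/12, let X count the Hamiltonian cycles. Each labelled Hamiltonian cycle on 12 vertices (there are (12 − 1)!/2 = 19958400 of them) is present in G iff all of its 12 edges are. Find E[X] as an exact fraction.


K_12 has (12 − 1)!/2 = 19958400 labelled Hamiltonian cycles.
For each such Hamiltonian cycle H, let X_H = 1 if all 12 edges of H are present in G. Then P[X_H = 1] = p^{12} = (3/4)^{12} = 531441/16777216.
Summing the indicators: E[X] = Σ_H E[X_H] = 19958400 · p^{12} = 19958400 · 531441/16777216 = 82864937925/131072.
Numerically: E[X] ≈ 632209.

E[X] = 19958400 · (3/4)^{12} = 82864937925/131072 ≈ 632209.


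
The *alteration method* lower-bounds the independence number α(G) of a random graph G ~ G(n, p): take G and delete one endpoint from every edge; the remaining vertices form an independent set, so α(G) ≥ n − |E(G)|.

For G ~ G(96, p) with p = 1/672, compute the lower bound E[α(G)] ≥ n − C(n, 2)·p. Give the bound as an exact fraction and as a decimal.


E[|E(G)|] = C(96, 2)·p = 4560 · (1/672) = 95/14.
E[α(G)] ≥ n − E[|E(G)|] = 96 − 95/14 = 1249/14.
Numerically: ≈ 89.214286.
(This is only a lower bound; the true E[α(G)] may be larger.)

E[α(G)] ≥ 1249/14 ≈ 89.214286.


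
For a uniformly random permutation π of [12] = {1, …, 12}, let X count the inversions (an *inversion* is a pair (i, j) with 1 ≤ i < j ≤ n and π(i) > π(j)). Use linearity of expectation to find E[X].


Write X = Σ X_I over the C(12, 2) = 66 pairs i < j, with X_I the indicator of one inversion.
There are 66 indicators.
For each fixed pair i < j, the values π(i) and π(j) are two distinct elements of {1, …, 12} in uniformly random order; by symmetry P[π(i) > π(j)] = 1/2.
By linearity: E[X] = 66 · (1/2) = C(12, 2) · (1/2) = 66/2 = 33 ≈ 33.000.

E[X] = 33 = 33.000.


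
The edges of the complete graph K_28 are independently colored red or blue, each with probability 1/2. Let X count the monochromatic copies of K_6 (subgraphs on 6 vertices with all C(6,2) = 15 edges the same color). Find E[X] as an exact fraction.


Let X = Σ_S X_S over the C(28, 6) = 376740 subsets S of size 6, where X_S = 1 if the K_6 on S is monochromatic.
For a fixed S, the K_6 on S has C(6, 2) = 15 edges. P[all 15 edges red] = (1/2)^15, and likewise for blue, so P[monochromatic] = 2·(1/2)^15 = 2^{1 − 15} = 1/16384.
By linearity of expectation: E[X] = C(28, 6) · 2^{1 − 15} = 376740 · 1/16384 = 94185/4096.
Numerically: E[X] ≈ 22.99438.

E[X] = C(28,6)·2^(1−C(6,2)) = 94185/4096 ≈ 22.99438.


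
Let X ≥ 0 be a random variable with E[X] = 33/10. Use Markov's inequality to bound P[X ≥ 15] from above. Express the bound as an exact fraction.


μ = E[X] = 33/10, a = 15.
Markov: P[X ≥ 15] ≤ μ/a = (33/10)/15 = 11/50.
Numerically: ≈ 0.220000.
(Since a = 15 > μ = 3.300000, the bound 11/50 is < 1 and informative.)

P[X ≥ 15] ≤ 11/50 ≈ 0.220000.


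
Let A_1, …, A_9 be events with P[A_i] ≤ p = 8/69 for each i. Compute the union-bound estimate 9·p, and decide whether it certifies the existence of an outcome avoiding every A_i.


Union bound: P[∪_{i=1}^{9} A_i] ≤ Σ_i P[A_i] ≤ 9·p = 9·(8/69) = 24/23.
Numerically: 24/23 ≈ 1.0435.
Is 24/23 < 1? NO.
Since the bound 24/23 is ≥ 1, the union bound is uninformative here; it does NOT by itself certify existence.

9·p = 24/23 ≈ 1.0435; existence NOT certified by the union bound.


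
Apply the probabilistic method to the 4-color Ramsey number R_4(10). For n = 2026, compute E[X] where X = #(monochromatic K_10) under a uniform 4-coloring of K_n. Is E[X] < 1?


E[X] = C(2026, 10) · 4^{1 − 45} = 314029205130126398094885285 · 4^{−44} = 314029205130126398094885285/309485009821345068724781056.
As a reduced fraction: E[X] = 314029205130126398094885285/309485009821345068724781056 ≈ 1.01468.
Is E[X] < 1? NO.
Since E[X] ≥ 1, the first-moment bound is inconclusive at n = 2026; it does NOT by itself certify R_4(10) > 2026.

E[X] = 314029205130126398094885285/309485009821345068724781056 ≈ 1.01468; E[X] ≥ 1; first-moment method inconclusive here.


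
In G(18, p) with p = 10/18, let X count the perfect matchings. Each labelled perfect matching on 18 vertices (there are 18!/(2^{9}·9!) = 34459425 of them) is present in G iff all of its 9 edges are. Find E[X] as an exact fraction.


K_18 has 18!/(2^{9}·9!) = 34459425 labelled perfect matchings.
For each such perfect matching H, let X_H = 1 if all 9 edges of H are present in G. Then P[X_H = 1] = p^{9} = (5/9)^{9} = 1953125/387420489.
By linearity: E[X] = Σ_H E[X_H] = 34459425 · p^{9} = 34459425 · 1953125/387420489 = 830908203125/4782969.
Numerically: E[X] ≈ 1.74e+05.

E[X] = 34459425 · (5/9)^{9} = 830908203125/4782969 ≈ 1.74e+05.


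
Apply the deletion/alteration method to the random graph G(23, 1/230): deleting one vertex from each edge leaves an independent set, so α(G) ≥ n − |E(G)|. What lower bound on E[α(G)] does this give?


E[|E(G)|] = C(23, 2)·p = 253 · (1/230) = 11/10.
E[α(G)] ≥ n − E[|E(G)|] = 23 − 11/10 = 219/10.
Numerically: ≈ 21.900.
(This is only a lower bound; the true E[α(G)] may be larger.)

E[α(G)] ≥ 219/10 ≈ 21.900.


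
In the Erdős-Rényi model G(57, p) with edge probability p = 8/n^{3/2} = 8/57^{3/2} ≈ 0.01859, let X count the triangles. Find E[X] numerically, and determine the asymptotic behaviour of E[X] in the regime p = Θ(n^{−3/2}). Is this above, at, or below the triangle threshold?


Number of potential triangles: C(57, 3) = 29260.
Each occurs with probability p³ ≈ (0.01859)³ ≈ 6.4244079e-06.
By linearity: E[X] = C(57, 3)·p³ ≈ 29260 · 6.4244079e-06 ≈ 0.18798.
Since α = 3/2 > 1, p = c/n^{3/2} = o(1/n) is below the triangle threshold p ~ 1/n. Asymptotically E[X] ~ (c³/6)·n^{3(1−α)} = (8³/6)·n^{-1.5} → 0, so by Markov's inequality G has no triangles w.h.p.

E[X] ≈ 0.18798; in regime p = Θ(1/n^{3/2}) E[X] tends to 0 (below the triangle threshold p ~ 1/n).


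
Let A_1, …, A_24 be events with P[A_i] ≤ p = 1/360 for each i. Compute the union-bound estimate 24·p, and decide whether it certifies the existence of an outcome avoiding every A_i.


Union bound: P[∪_{i=1}^{24} A_i] ≤ Σ_i P[A_i] ≤ 24·p = 24·(1/360) = 1/15.
Numerically: 1/15 ≈ 0.066667.
Is 1/15 < 1? YES.
Since P[∪ A_i] ≤ 1/15 < 1, the complement has P[∩ A_i^c] ≥ 1 − 1/15 = 14/15 > 0, so some outcome avoids every A_i.

24·p = 1/15 ≈ 0.066667; existence CERTIFIED by the union bound.


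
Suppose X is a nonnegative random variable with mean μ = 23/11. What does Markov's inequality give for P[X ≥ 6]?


μ = E[X] = 23/11, a = 6.
Markov: P[X ≥ 6] ≤ μ/a = (23/11)/6 = 23/66.
Numerically: ≈ 0.34848.
(Since a = 6 > μ = 2.09091, the bound 23/66 is < 1 and informative.)

P[X ≥ 6] ≤ 23/66 ≈ 0.34848.


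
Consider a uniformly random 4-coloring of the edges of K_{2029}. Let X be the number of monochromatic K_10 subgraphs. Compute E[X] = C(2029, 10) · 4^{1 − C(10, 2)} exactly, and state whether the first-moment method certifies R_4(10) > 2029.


E[X] = C(2029, 10) · 4^{1 − 45} = 318720800295355682059574310 · 4^{−44} = 318720800295355682059574310/309485009821345068724781056.
As a reduced fraction: E[X] = 159360400147677841029787155/154742504910672534362390528 ≈ 1.02984.
Is E[X] < 1? NO.
Since E[X] ≥ 1, the first-moment bound is inconclusive at n = 2029; it does NOT by itself certify R_4(10) > 2029.

E[X] = 159360400147677841029787155/154742504910672534362390528 ≈ 1.02984; E[X] ≥ 1; first-moment method inconclusive here.


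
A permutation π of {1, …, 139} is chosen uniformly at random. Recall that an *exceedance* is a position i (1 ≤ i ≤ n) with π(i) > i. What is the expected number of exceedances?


Write X = Σ_{i=1}^{139} X_i, where X_i = 1_{π(i) > i}.
For each fixed i, π(i) is uniform over {1, …, 139} (marginal of a uniform permutation), so P[π(i) > i] = (n − i)/n. Summing: Σ_{i=1}^{139} (n − i)/n = (0 + 1 + … + 138)/139 = 139(139 − 1)/(2·139) = (139 − 1)/2.
Hence E[X] = Σ_{i=1}^{139} (139 − i)/139 = 69 ≈ 69.00000.

E[X] = 69 = 69.00000.


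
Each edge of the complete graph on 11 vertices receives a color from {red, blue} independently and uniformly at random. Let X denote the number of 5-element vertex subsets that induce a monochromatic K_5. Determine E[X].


Let X = Σ_S X_S over the C(11, 5) = 462 subsets S of size 5, where X_S = 1 if the K_5 on S is monochromatic.
For a fixed S, the K_5 on S has C(5, 2) = 10 edges. P[all 10 edges red] = (1/2)^10, and likewise for blue, so P[monochromatic] = 2·(1/2)^10 = 2^{1 − 10} = 1/512.
By linearity: E[X] = C(11, 5) · 2^{1 − 10} = 462 · 1/512 = 231/256.
Numerically: E[X] ≈ 0.902344.

E[X] = C(11,5)·2^(1−C(5,2)) = 231/256 ≈ 0.902344.


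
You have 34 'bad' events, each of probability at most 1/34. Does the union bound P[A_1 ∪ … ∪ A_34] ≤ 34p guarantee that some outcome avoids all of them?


Union bound: P[∪_{i=1}^{34} A_i] ≤ Σ_i P[A_i] ≤ 34·p = 34·(1/34) = 1.
Numerically: 1 ≈ 1.0000.
Is 1 < 1? NO.
Since the bound 1 is ≥ 1, the union bound is uninformative here; it does NOT by itself certify existence.

34·p = 1 ≈ 1.0000; existence NOT certified by the union bound.


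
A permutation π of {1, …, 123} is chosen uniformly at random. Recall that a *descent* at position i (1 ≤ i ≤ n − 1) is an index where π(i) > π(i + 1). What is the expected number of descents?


Write X = Σ X_I over i = 1, …, 122, with X_I the indicator of one descent.
There are 122 indicators.
For each fixed i, the pair (π(i), π(i+1)) is a uniformly random ordered pair of distinct values from {1, …, 123}; by symmetry P[π(i) > π(i+1)] = 1/2.
By linearity: E[X] = 122 · (1/2) = (123 − 1) · (1/2) = 61 ≈ 61.00000.

E[X] = 61 = 61.00000.


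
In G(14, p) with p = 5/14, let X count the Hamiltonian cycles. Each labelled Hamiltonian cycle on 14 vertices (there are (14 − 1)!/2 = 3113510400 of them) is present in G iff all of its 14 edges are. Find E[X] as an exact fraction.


K_14 has (14 − 1)!/2 = 3113510400 labelled Hamiltonian cycles.
For each such Hamiltonian cycle H, let X_H = 1 if all 14 edges of H are present in G. Then P[X_H = 1] = p^{14} = (5/14)^{14} = 6103515625/11112006825558016.
By linearity: E[X] = Σ_H E[X_H] = 3113510400 · p^{14} = 3113510400 · 6103515625/11112006825558016 = 5302276611328125/3100448333024.
Numerically: E[X] ≈ 1710.2.

E[X] = 3113510400 · (5/14)^{14} = 5302276611328125/3100448333024 ≈ 1710.2.


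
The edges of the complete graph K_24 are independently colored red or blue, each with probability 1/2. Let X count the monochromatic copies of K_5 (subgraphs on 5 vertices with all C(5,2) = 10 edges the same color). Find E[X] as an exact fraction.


Let X = Σ_S X_S over the C(24, 5) = 42504 subsets S of size 5, where X_S = 1 if the K_5 on S is monochromatic.
For a fixed S, the K_5 on S has C(5, 2) = 10 edges. P[all 10 edges red] = (1/2)^10, and likewise for blue, so P[monochromatic] = 2·(1/2)^10 = 2^{1 − 10} = 1/512.
Summing: E[X] = C(24, 5) · 2^{1 − 10} = 42504 · 1/512 = 5313/64.
Numerically: E[X] ≈ 83.015625.

E[X] = C(24,5)·2^(1−C(5,2)) = 5313/64 ≈ 83.015625.


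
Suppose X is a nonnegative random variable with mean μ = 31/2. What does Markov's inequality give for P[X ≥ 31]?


μ = E[X] = 31/2, a = 31.
Markov: P[X ≥ 31] ≤ μ/a = (31/2)/31 = 1/2.
Numerically: ≈ 0.5000.
(Since a = 31 > μ = 15.5000, the bound 1/2 is < 1 and informative.)

P[X ≥ 31] ≤ 1/2 ≈ 0.5000.


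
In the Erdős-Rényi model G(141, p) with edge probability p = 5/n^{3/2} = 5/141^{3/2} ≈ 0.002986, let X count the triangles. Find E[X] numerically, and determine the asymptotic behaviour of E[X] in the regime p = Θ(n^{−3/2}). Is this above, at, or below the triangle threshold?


Number of potential triangles: C(141, 3) = 457310.
Each occurs with probability p³ ≈ (0.002986)³ ≈ 2.663324e-08.
By linearity: E[X] = C(141, 3)·p³ ≈ 457310 · 2.663324e-08 ≈ 0.0122.
Since α = 3/2 > 1, p = c/n^{3/2} = o(1/n) is below the triangle threshold p ~ 1/n. Asymptotically E[X] ~ (c³/6)·n^{3(1−α)} = (5³/6)·n^{-1.5} → 0, so by Markov's inequality G has no triangles w.h.p.

E[X] ≈ 0.0122; in regime p = Θ(1/n^{3/2}) E[X] tends to 0 (below the triangle threshold p ~ 1/n).


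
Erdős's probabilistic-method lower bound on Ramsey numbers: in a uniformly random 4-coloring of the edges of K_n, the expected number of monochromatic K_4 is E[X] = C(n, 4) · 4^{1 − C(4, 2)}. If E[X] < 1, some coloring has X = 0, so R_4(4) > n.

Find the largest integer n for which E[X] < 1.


We need C(n, 4) · 4^{1 − 6} < 1, i.e. C(n, 4) < 4^{6 − 1} = 1024.
Check values of n near the boundary:
  n = 10: C(10, 4) = 210; 210 < 1024? YES
  n = 11: C(11, 4) = 330; 330 < 1024? YES
  n = 12: C(12, 4) = 495; 495 < 1024? YES
  n = 13: C(13, 4) = 715; 715 < 1024? YES
  n = 14: C(14, 4) = 1001; 1001 < 1024? YES
  n = 15: C(15, 4) = 1365; 1365 < 1024? NO
  n = 16: C(16, 4) = 1820; 1820 < 1024? NO
  n = 17: C(17, 4) = 2380; 2380 < 1024? NO
The largest n with C(n, 4) < 1024 is n = 14 (where E[X] = 1001/1024 ≈ 0.977539). Hence R_4(4) > 14, i.e. R_4(4) ≥ 15.

Largest n = 14; hence R_4(4) > 14.


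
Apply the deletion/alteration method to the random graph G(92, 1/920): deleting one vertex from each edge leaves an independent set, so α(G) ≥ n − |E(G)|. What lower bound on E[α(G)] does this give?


E[|E(G)|] = C(92, 2)·p = 4186 · (1/920) = 91/20.
E[α(G)] ≥ n − E[|E(G)|] = 92 − 91/20 = 1749/20.
Numerically: ≈ 87.450000.
(This is only a lower bound; the true E[α(G)] may be larger.)

E[α(G)] ≥ 1749/20 ≈ 87.450000.


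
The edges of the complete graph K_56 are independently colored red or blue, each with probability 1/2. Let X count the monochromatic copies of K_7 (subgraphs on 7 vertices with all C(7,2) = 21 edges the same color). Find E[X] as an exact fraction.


Let X = Σ_S X_S over the C(56, 7) = 231917400 subsets S of size 7, where X_S = 1 if the K_7 on S is monochromatic.
For a fixed S, the K_7 on S has C(7, 2) = 21 edges. P[all 21 edges red] = (1/2)^21, and likewise for blue, so P[monochromatic] = 2·(1/2)^21 = 2^{1 − 21} = 1/1048576.
By linearity of expectation: E[X] = C(56, 7) · 2^{1 − 21} = 231917400 · 1/1048576 = 28989675/131072.
Numerically: E[X] ≈ 221.17367.

E[X] = C(56,7)·2^(1−C(7,2)) = 28989675/131072 ≈ 221.17367.


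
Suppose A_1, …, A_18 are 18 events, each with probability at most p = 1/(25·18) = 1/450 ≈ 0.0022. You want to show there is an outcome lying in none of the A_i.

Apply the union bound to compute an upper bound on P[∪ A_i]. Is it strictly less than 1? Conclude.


Union bound: P[∪_{i=1}^{18} A_i] ≤ Σ_i P[A_i] ≤ 18·p = 18·(1/450) = 1/25.
Numerically: 1/25 ≈ 0.0400.
Is 1/25 < 1? YES.
Since P[∪ A_i] ≤ 1/25 < 1, the complement has P[∩ A_i^c] ≥ 1 − 1/25 = 24/25 > 0, so some outcome avoids every A_i.

18·p = 1/25 ≈ 0.0400; existence CERTIFIED by the union bound.


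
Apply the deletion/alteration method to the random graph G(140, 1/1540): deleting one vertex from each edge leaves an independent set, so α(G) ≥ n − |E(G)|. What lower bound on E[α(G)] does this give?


E[|E(G)|] = C(140, 2)·p = 9730 · (1/1540) = 139/22.
E[α(G)] ≥ n − E[|E(G)|] = 140 − 139/22 = 2941/22.
Numerically: ≈ 133.682.
(This is only a lower bound; the true E[α(G)] may be larger.)

E[α(G)] ≥ 2941/22 ≈ 133.682.


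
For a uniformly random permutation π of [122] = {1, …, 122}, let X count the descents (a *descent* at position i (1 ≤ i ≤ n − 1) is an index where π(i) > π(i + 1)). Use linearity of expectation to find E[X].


Write X = Σ X_I over i = 1, …, 121, with X_I the indicator of one descent.
There are 121 indicators.
For each fixed i, the pair (π(i), π(i+1)) is a uniformly random ordered pair of distinct values from {1, …, 122}; by symmetry P[π(i) > π(i+1)] = 1/2.
By linearity: E[X] = 121 · (1/2) = (122 − 1) · (1/2) = 121/2 ≈ 60.50000.

E[X] = 121/2 = 60.50000.


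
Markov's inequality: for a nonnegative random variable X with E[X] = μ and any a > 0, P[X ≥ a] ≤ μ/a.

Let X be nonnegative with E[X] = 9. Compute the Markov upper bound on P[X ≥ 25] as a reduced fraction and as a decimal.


μ = E[X] = 9, a = 25.
Markov: P[X ≥ 25] ≤ μ/a = (9)/25 = 9/25.
Numerically: ≈ 0.360000.
(Since a = 25 > μ = 9.000000, the bound 9/25 is < 1 and informative.)

P[X ≥ 25] ≤ 9/25 ≈ 0.360000.


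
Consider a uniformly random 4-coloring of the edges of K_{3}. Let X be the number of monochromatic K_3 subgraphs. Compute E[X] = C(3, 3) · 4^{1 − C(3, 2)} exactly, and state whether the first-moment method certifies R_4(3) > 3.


E[X] = C(3, 3) · 4^{1 − 3} = 1 · 4^{−2} = 1/16.
As a reduced fraction: E[X] = 1/16 ≈ 0.0625000.
Is E[X] < 1? YES.
Since E[X] < 1, there exists a 4-coloring of K_{3} with no monochromatic K_3; hence R_4(3) > 3.

E[X] = 1/16 ≈ 0.0625000; E[X] < 1, so R_4(3) > 3.


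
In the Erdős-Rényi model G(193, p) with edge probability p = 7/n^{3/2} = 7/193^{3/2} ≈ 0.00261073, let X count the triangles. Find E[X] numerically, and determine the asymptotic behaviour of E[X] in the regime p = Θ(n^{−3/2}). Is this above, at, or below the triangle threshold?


Number of potential triangles: C(193, 3) = 1179616.
Each occurs with probability p³ ≈ (0.00261073)³ ≈ 1.77945180e-08.
By linearity: E[X] = C(193, 3)·p³ ≈ 1179616 · 1.77945180e-08 ≈ 0.020991.
Since α = 3/2 > 1, p = c/n^{3/2} = o(1/n) is below the triangle threshold p ~ 1/n. Asymptotically E[X] ~ (c³/6)·n^{3(1−α)} = (7³/6)·n^{-1.5} → 0, so by Markov's inequality G has no triangles w.h.p.

E[X] ≈ 0.020991; in regime p = Θ(1/n^{3/2}) E[X] tends to 0 (below the triangle threshold p ~ 1/n).


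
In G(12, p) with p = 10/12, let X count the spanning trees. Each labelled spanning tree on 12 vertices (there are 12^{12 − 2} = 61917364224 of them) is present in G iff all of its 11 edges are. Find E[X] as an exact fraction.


K_12 has 12^{12 − 2} = 61917364224 labelled spanning trees.
For each such spanning tree H, let X_H = 1 if all 11 edges of H are present in G. Then P[X_H = 1] = p^{11} = (5/6)^{11} = 48828125/362797056.
By linearity of expectation: E[X] = Σ_H E[X_H] = 61917364224 · p^{11} = 61917364224 · 48828125/362797056 = 25000000000/3.
Numerically: E[X] ≈ 8.33e+09.

E[X] = 61917364224 · (5/6)^{11} = 25000000000/3 ≈ 8.33e+09.


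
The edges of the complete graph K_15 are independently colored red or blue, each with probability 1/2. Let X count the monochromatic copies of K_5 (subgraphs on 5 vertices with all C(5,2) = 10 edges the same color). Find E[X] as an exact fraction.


Let X = Σ_S X_S over the C(15, 5) = 3003 subsets S of size 5, where X_S = 1 if the K_5 on S is monochromatic.
For a fixed S, the K_5 on S has C(5, 2) = 10 edges. P[all 10 edges red] = (1/2)^10, and likewise for blue, so P[monochromatic] = 2·(1/2)^10 = 2^{1 − 10} = 1/512.
Summing: E[X] = C(15, 5) · 2^{1 − 10} = 3003 · 1/512 = 3003/512.
Numerically: E[X] ≈ 5.86523.

E[X] = C(15,5)·2^(1−C(5,2)) = 3003/512 ≈ 5.86523.


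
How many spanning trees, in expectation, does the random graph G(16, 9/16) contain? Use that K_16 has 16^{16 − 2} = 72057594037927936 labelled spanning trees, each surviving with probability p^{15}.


K_16 has 16^{16 − 2} = 72057594037927936 labelled spanning trees.
For each such spanning tree H, let X_H = 1 if all 15 edges of H are present in G. Then P[X_H = 1] = p^{15} = (9/16)^{15} = 205891132094649/1152921504606846976.
Summing the indicators: E[X] = Σ_H E[X_H] = 72057594037927936 · p^{15} = 72057594037927936 · 205891132094649/1152921504606846976 = 205891132094649/16.
Numerically: E[X] ≈ 1.2868e+13.

E[X] = 72057594037927936 · (9/16)^{15} = 205891132094649/16 ≈ 1.2868e+13.


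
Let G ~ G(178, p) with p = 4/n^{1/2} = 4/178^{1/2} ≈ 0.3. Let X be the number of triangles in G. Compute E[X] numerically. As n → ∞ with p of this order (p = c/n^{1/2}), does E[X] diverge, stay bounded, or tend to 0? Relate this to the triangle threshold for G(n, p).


Number of potential triangles: C(178, 3) = 924176.
Each occurs with probability p³ ≈ (0.3)³ ≈ 2.69495e-02.
By linearity: E[X] = C(178, 3)·p³ ≈ 924176 · 2.69495e-02 ≈ 24906.039.
Since α = 1/2 < 1, p = c/n^{1/2} ≫ 1/n is above the triangle threshold p ~ 1/n. Asymptotically E[X] ~ (c³/6)·n^{3(1−α)} = (4³/6)·n^{1.5} → ∞; triangles are abundant w.h.p.

E[X] ≈ 24906.039; in regime p = Θ(1/n^{1/2}) E[X] diverges (above the triangle threshold p ~ 1/n).


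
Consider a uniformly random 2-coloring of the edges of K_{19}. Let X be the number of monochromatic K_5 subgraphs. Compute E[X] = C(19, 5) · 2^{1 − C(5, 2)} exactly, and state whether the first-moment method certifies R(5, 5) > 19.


E[X] = C(19, 5) · 2^{1 − 10} = 11628 · 2^{−9} = 11628/512.
As a reduced fraction: E[X] = 2907/128 ≈ 22.71094.
Is E[X] < 1? NO.
Since E[X] ≥ 1, the first-moment bound is inconclusive at n = 19; it does NOT by itself certify R(5, 5) > 19.

E[X] = 2907/128 ≈ 22.71094; E[X] ≥ 1; first-moment method inconclusive here.


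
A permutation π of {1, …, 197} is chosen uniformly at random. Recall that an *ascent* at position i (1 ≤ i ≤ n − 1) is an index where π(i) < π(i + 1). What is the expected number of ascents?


Write X = Σ X_I over i = 1, …, 196, with X_I the indicator of one ascent.
There are 196 indicators.
For each fixed i, the pair (π(i), π(i+1)) is a uniformly random ordered pair of distinct values from {1, …, 197}; by symmetry P[π(i) < π(i+1)] = 1/2.
By linearity: E[X] = 196 · (1/2) = (197 − 1) · (1/2) = 98 ≈ 98.000000.

E[X] = 98 = 98.000000.


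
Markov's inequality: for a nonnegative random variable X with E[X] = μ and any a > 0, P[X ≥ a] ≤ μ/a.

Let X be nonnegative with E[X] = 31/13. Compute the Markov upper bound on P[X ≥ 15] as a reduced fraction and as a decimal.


μ = E[X] = 31/13, a = 15.
Markov: P[X ≥ 15] ≤ μ/a = (31/13)/15 = 31/195.
Numerically: ≈ 0.15897.
(Since a = 15 > μ = 2.38462, the bound 31/195 is < 1 and informative.)

P[X ≥ 15] ≤ 31/195 ≈ 0.15897.


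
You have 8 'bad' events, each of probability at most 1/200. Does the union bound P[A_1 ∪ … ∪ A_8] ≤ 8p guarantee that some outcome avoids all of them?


Union bound: P[∪_{i=1}^{8} A_i] ≤ Σ_i P[A_i] ≤ 8·p = 8·(1/200) = 1/25.
Numerically: 1/25 ≈ 0.040.
Is 1/25 < 1? YES.
Since P[∪ A_i] ≤ 1/25 < 1, the complement has P[∩ A_i^c] ≥ 1 − 1/25 = 24/25 > 0, so some outcome avoids every A_i.

8·p = 1/25 ≈ 0.040; existence CERTIFIED by the union bound.


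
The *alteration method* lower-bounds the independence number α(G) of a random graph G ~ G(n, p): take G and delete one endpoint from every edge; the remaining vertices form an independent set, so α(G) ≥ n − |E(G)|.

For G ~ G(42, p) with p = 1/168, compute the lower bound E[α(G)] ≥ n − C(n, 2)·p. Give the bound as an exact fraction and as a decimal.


E[|E(G)|] = C(42, 2)·p = 861 · (1/168) = 41/8.
E[α(G)] ≥ n − E[|E(G)|] = 42 − 41/8 = 295/8.
Numerically: ≈ 36.875000.
(This is only a lower bound; the true E[α(G)] may be larger.)

E[α(G)] ≥ 295/8 ≈ 36.875000.


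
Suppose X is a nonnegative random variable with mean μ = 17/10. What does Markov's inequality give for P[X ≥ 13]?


μ = E[X] = 17/10, a = 13.
Markov: P[X ≥ 13] ≤ μ/a = (17/10)/13 = 17/130.
Numerically: ≈ 0.1308.
(Since a = 13 > μ = 1.7000, the bound 17/130 is < 1 and informative.)

P[X ≥ 13] ≤ 17/130 ≈ 0.1308.


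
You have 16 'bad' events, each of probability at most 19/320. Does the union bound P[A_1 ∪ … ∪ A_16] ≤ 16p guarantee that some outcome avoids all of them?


Union bound: P[∪_{i=1}^{16} A_i] ≤ Σ_i P[A_i] ≤ 16·p = 16·(19/320) = 19/20.
Numerically: 19/20 ≈ 0.9500.
Is 19/20 < 1? YES.
Since P[∪ A_i] ≤ 19/20 < 1, the complement has P[∩ A_i^c] ≥ 1 − 19/20 = 1/20 > 0, so some outcome avoids every A_i.

16·p = 19/20 ≈ 0.9500; existence CERTIFIED by the union bound.


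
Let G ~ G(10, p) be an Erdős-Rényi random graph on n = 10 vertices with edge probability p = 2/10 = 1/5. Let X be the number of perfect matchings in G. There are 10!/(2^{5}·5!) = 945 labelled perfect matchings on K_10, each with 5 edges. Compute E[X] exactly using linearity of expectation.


K_10 has 10!/(2^{5}·5!) = 945 labelled perfect matchings.
For each such perfect matching H, let X_H = 1 if all 5 edges of H are present in G. Then P[X_H = 1] = p^{5} = (1/5)^{5} = 1/3125.
By linearity: E[X] = Σ_H E[X_H] = 945 · p^{5} = 945 · 1/3125 = 189/625.
Numerically: E[X] ≈ 0.3024.

E[X] = 945 · (1/5)^{5} = 189/625 ≈ 0.3024.


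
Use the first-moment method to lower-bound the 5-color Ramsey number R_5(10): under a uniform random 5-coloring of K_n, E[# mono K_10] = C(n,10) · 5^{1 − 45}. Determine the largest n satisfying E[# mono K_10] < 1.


We need C(n, 10) · 5^{1 − 45} < 1, i.e. C(n, 10) < 5^{45 − 1} = 5684341886080801486968994140625.
Check values of n near the boundary:
  n = 5391: C(5391, 10) = 5666344714787188828795213697883; 5666344714787188828795213697883 < 5684341886080801486968994140625? YES
  n = 5392: C(5392, 10) = 5676873040158402483252283957448; 5676873040158402483252283957448 < 5684341886080801486968994140625? YES
  n = 5393: C(5393, 10) = 5687418968154238267170642278008; 5687418968154238267170642278008 < 5684341886080801486968994140625? NO
The largest n with C(n, 10) < 5684341886080801486968994140625 is n = 5392 (where E[X] = 5676873040158402483252283957448/5684341886080801486968994140625 ≈ 0.9987). Hence R_5(10) > 5392, i.e. R_5(10) ≥ 5393.

Largest n = 5392; hence R_5(10) > 5392.


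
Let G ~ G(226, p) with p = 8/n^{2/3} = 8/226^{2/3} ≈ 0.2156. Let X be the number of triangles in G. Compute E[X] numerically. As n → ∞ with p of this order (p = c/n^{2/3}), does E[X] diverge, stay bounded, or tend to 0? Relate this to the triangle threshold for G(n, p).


Number of potential triangles: C(226, 3) = 1898400.
Each occurs with probability p³ ≈ (0.2156)³ ≈ 1.002428e-02.
By linearity: E[X] = C(226, 3)·p³ ≈ 1898400 · 1.002428e-02 ≈ 19030.0885.
Since α = 2/3 < 1, p = c/n^{2/3} ≫ 1/n is above the triangle threshold p ~ 1/n. Asymptotically E[X] ~ (c³/6)·n^{3(1−α)} = (8³/6)·n^{1} → ∞; triangles are abundant w.h.p.

E[X] ≈ 19030.0885; in regime p = Θ(1/n^{2/3}) E[X] diverges (above the triangle threshold p ~ 1/n).


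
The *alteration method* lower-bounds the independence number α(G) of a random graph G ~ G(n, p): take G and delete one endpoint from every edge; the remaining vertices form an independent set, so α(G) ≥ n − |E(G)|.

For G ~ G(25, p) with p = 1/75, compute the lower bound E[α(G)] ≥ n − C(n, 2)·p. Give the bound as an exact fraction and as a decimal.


E[|E(G)|] = C(25, 2)·p = 300 · (1/75) = 4.
E[α(G)] ≥ n − E[|E(G)|] = 25 − 4 = 21.
Numerically: ≈ 21.000.
(This is only a lower bound; the true E[α(G)] may be larger.)

E[α(G)] ≥ 21 ≈ 21.000.
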